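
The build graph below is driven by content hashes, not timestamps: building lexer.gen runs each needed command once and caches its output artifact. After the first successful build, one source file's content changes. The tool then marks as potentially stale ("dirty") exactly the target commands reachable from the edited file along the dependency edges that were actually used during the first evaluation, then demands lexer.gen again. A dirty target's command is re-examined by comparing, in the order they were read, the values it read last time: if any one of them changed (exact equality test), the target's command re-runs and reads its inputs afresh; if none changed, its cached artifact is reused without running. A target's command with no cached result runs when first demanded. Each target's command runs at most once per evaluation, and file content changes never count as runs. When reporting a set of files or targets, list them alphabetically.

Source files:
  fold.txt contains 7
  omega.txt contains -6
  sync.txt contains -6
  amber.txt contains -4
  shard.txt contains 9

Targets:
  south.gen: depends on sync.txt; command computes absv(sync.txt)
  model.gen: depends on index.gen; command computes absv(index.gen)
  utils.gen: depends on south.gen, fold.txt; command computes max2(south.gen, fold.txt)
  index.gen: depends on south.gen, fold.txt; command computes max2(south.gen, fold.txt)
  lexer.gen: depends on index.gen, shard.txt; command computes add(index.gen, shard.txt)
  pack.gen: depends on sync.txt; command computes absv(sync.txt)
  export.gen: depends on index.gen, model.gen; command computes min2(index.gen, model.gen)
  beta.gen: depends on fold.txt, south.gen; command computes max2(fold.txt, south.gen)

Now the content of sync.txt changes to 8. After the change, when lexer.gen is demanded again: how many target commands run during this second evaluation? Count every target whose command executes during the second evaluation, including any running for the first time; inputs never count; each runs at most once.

Run set: index.gen, lexer.gen, south.gen (3 run).

Initial pass — values computed on the first demand:
  south.gen = absv(-6) = 6
  index.gen = max2(6, 7) = 7
  lexer.gen = add(7, 9) = 16

Second demand — change propagation:
  south.gen: re-runs because sync.txt -6->8; new result 8.
  index.gen: re-runs because south.gen 6->8; new result 8.
  lexer.gen: re-runs because index.gen 7->8; new result 17.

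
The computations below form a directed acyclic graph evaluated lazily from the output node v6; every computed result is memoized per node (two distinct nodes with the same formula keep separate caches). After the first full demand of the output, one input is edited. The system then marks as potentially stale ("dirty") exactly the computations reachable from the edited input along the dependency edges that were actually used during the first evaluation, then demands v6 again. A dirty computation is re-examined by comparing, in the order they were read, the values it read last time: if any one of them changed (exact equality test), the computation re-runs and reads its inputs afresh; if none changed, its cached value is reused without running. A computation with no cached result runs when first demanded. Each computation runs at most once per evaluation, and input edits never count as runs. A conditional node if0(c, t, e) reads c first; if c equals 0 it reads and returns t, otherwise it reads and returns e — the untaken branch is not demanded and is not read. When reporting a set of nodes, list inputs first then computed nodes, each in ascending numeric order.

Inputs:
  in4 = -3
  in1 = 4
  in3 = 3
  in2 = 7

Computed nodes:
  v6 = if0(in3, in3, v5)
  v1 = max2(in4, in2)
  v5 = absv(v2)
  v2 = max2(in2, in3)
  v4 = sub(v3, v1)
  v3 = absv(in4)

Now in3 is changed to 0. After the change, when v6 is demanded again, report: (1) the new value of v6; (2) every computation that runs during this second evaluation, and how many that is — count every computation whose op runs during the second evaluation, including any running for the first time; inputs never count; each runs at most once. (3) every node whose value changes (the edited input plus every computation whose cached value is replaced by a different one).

First demand of the output computes:
  v2 = max2(7, 3) = 7
  v5 = absv(7) = 7
  v6 = if0(in3=3 -> else branch v5) = 7

After the edit, cleaning proceeds:
  v2: stays stale; no demand reaches it after the flip.
  v5: stays stale; no demand reaches it after the flip.
  v6: a read changed (in3 3->0) — executes, giving 0.

Note the branch switch — demand abandons v2, v5, which are never re-examined.

Demanding v6 again yields 0.
1 computations run: v6.
The nodes whose values change: in3, v6.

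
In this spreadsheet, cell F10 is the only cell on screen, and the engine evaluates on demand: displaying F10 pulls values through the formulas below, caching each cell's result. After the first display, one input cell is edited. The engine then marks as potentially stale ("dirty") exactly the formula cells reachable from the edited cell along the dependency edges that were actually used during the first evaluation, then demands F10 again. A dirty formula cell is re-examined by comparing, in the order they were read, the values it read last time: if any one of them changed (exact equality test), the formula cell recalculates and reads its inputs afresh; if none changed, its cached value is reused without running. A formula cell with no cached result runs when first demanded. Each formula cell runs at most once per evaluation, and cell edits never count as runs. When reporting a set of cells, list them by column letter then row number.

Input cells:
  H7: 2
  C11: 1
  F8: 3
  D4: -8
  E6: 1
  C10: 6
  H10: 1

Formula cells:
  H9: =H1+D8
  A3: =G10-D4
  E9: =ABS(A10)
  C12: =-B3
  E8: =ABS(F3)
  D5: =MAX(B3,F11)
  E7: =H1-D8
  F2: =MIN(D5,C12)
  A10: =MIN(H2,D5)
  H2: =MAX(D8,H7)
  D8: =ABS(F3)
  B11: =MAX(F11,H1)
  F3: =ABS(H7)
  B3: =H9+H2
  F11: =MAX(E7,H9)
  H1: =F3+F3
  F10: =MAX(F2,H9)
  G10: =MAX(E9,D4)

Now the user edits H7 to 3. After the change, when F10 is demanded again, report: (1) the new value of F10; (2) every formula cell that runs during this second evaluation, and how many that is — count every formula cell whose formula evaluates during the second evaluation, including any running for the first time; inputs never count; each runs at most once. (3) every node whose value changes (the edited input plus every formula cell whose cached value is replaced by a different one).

Initial pass — values computed on the first demand:
  F3 = ABS(2) = 2
  D8 = ABS(2) = 2
  H1 = 2 + 2 = 4
  E7 = 4 - 2 = 2
  H2 = MAX(2, 2) = 2
  H9 = 4 + 2 = 6
  B3 = 6 + 2 = 8
  C12 = -(8) = -8
  F11 = MAX(2, 6) = 6
  D5 = MAX(8, 6) = 8
  F2 = MIN(8, -8) = -8
  F10 = MAX(-8, 6) = 6

Second demand — change propagation:
  F3: re-runs because H7 2->3; new result 3.
  D8: re-runs because F3 2->3; new result 3.
  H1: re-runs because F3 2->3; F3 2->3; new result 6.
  E7: re-runs because H1 4->6; D8 2->3; new result 3.
  H2: re-runs because D8 2->3; H7 2->3; new result 3.
  H9: re-runs because H1 4->6; D8 2->3; new result 9.
  B3: re-runs because H9 6->9; H2 2->3; new result 12.
  C12: re-runs because B3 8->12; new result -12.
  F11: re-runs because E7 2->3; H9 6->9; new result 9.
  D5: re-runs because B3 8->12; F11 6->9; new result 12.
  F2: re-runs because D5 8->12; C12 -8->-12; new result -12.
  F10: re-runs because F2 -8->-12; H9 6->9; new result 9.

F10 now evaluates to 9.
Run set: B3, C12, D5, D8, E7, F2, F3, F10, F11, H1, H2, H9 (12 run).
Changed values: B3, C12, D5, D8, E7, F2, F3, F10, F11, H1, H2, H7, H9.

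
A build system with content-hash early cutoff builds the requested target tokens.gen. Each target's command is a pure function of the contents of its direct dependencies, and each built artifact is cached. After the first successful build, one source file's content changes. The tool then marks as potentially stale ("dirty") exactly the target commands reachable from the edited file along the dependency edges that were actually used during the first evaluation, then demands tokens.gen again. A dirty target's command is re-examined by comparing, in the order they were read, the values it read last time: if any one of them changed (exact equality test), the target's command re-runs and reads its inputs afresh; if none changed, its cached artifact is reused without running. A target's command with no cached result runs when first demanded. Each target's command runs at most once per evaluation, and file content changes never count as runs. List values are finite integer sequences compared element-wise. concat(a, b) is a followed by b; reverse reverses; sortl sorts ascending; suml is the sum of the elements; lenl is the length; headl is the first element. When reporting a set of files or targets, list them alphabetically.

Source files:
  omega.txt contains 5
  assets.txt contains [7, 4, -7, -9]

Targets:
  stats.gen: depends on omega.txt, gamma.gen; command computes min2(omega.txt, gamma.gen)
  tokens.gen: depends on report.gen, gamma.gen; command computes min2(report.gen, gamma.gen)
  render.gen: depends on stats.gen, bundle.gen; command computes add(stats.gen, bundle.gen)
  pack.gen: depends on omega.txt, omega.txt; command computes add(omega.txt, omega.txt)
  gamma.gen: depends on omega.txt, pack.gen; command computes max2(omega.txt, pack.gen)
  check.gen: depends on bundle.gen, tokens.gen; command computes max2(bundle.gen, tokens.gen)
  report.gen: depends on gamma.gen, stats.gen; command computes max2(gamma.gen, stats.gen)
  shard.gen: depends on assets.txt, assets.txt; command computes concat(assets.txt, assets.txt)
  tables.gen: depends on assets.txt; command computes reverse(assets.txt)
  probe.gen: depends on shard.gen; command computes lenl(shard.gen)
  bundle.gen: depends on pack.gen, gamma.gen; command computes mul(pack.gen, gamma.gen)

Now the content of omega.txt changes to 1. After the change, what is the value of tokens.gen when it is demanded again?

New value of tokens.gen: 2.

First evaluation (everything demanded from the output):
  pack.gen = add(5, 5) = 10
  gamma.gen = max2(5, 10) = 10
  stats.gen = min2(5, 10) = 5
  report.gen = max2(10, 5) = 10
  tokens.gen = min2(10, 10) = 10

Propagation after the edit:
  pack.gen: runs — omega.txt 5->1; omega.txt 5->1; result 2.
  gamma.gen: runs — omega.txt 5->1; pack.gen 10->2; result 2.
  stats.gen: runs — omega.txt 5->1; gamma.gen 10->2; result 1.
  report.gen: runs — gamma.gen 10->2; stats.gen 5->1; result 2.
  tokens.gen: runs — report.gen 10->2; gamma.gen 10->2; result 2.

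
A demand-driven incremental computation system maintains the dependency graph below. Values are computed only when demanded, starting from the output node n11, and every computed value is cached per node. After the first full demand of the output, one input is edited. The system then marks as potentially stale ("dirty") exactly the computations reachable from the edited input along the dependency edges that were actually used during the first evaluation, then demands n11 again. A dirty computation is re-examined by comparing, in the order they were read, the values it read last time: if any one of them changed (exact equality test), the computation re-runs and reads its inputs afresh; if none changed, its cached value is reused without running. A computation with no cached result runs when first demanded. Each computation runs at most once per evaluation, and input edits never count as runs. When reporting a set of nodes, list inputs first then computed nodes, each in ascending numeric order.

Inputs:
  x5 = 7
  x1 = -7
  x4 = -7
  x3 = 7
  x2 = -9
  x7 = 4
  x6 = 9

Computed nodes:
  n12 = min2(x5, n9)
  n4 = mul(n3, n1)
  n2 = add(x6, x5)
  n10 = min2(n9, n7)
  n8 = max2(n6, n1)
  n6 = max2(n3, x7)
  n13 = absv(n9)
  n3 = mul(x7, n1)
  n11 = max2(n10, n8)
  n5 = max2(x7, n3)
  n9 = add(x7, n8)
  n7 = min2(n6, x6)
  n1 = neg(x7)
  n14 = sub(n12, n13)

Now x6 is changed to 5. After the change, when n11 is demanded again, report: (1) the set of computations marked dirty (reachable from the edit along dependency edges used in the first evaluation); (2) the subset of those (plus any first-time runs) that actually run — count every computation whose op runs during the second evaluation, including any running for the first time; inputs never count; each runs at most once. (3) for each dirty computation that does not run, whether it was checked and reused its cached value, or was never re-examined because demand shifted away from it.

Marked dirty: n7, n10, n11.
Computations that run: n7 — 1 in total.
Checked but reused from cache: n10, n11.
Key observation: the change is absorbed at n7 — it re-runs but produces the same value, and the output's value is unchanged.

First evaluation (everything demanded from the output):
  n1 = neg(4) = -4
  n3 = mul(4, -4) = -16
  n6 = max2(-16, 4) = 4
  n7 = min2(4, 9) = 4
  n8 = max2(4, -4) = 4
  n9 = add(4, 4) = 8
  n10 = min2(8, 4) = 4
  n11 = max2(4, 4) = 4

Propagation after the edit:
  n7: runs — x6 9->5; result 4 (same value as before).
  n10: checked — values it read are unchanged (n9 unchanged, n7 unchanged); reused cached 4 without running.
  n11: checked — values it read are unchanged (n10 unchanged, n8 unchanged); reused cached 4 without running.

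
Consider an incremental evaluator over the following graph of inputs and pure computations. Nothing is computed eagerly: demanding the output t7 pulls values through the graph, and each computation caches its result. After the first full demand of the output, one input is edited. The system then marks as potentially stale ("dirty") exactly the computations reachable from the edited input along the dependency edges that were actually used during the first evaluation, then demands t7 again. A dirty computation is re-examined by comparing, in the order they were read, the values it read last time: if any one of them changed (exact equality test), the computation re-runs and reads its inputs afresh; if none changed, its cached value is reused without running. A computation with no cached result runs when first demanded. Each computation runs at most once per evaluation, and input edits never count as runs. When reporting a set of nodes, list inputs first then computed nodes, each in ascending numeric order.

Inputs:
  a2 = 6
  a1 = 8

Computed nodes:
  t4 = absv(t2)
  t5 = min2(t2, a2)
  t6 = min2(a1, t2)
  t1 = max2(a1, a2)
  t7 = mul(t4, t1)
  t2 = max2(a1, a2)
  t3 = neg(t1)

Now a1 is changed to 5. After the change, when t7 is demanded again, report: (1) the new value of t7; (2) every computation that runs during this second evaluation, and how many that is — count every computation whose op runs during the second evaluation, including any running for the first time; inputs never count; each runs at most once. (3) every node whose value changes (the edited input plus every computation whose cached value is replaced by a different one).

t7 now evaluates to 36.
Run set: t1, t2, t4, t7 (4 run).
Changed values: a1, t1, t2, t4, t7.

Initial pass — values computed on the first demand:
  t1 = max2(8, 6) = 8
  t2 = max2(8, 6) = 8
  t4 = absv(8) = 8
  t7 = mul(8, 8) = 64

Second demand — change propagation:
  t1: re-runs because a1 8->5; new result 6.
  t2: re-runs because a1 8->5; new result 6.
  t4: re-runs because t2 8->6; new result 6.
  t7: re-runs because t4 8->6; t1 8->6; new result 36.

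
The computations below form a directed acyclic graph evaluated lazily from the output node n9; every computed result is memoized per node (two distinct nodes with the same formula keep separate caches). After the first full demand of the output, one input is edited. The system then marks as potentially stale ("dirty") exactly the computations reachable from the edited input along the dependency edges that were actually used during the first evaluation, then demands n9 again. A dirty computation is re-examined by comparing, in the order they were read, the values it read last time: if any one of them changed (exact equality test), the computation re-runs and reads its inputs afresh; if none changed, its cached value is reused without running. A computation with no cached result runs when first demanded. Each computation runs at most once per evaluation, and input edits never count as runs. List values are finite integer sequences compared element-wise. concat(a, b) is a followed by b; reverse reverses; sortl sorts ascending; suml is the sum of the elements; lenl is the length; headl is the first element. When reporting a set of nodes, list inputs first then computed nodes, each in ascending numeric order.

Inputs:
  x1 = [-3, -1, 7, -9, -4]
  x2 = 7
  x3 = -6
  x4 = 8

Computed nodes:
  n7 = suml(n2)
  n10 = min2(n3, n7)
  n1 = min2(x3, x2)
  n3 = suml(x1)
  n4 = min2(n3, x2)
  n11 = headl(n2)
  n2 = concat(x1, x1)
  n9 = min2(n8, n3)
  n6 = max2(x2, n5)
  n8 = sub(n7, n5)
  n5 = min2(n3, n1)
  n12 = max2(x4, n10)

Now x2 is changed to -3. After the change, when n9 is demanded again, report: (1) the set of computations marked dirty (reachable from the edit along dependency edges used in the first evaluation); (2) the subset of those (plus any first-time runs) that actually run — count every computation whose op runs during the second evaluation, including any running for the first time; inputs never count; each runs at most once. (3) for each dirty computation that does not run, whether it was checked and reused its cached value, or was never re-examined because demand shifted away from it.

The edit dirties: n1, n5, n8, n9.
1 computations run: n1.
Cache hits after checking: n5, n8, n9.
Note the absorption at n1: it re-runs yet its value is the same, leaving the output's value untouched.

First demand of the output computes:
  n1 = min2(-6, 7) = -6
  n2 = concat([-3, -1, 7, -9, -4], [-3, -1, 7, -9, -4]) = [-3, -1, 7, -9, -4, -3, -1, 7, -9, -4]
  n3 = suml([-3, -1, 7, -9, -4]) = -10
  n5 = min2(-10, -6) = -10
  n7 = suml([-3, -1, 7, -9, -4, -3, -1, 7, -9, -4]) = -20
  n8 = sub(-20, -10) = -10
  n9 = min2(-10, -10) = -10

After the edit, cleaning proceeds:
  n1: a read changed (x2 7->-3) — executes, giving -6 — identical to its old value.
  n5: dirty, but its reads are unchanged (n3 unchanged, n1 unchanged); cached -10 stands.
  n8: dirty, but its reads are unchanged (n7 unchanged, n5 unchanged); cached -10 stands.
  n9: dirty, but its reads are unchanged (n8 unchanged, n3 unchanged); cached -10 stands.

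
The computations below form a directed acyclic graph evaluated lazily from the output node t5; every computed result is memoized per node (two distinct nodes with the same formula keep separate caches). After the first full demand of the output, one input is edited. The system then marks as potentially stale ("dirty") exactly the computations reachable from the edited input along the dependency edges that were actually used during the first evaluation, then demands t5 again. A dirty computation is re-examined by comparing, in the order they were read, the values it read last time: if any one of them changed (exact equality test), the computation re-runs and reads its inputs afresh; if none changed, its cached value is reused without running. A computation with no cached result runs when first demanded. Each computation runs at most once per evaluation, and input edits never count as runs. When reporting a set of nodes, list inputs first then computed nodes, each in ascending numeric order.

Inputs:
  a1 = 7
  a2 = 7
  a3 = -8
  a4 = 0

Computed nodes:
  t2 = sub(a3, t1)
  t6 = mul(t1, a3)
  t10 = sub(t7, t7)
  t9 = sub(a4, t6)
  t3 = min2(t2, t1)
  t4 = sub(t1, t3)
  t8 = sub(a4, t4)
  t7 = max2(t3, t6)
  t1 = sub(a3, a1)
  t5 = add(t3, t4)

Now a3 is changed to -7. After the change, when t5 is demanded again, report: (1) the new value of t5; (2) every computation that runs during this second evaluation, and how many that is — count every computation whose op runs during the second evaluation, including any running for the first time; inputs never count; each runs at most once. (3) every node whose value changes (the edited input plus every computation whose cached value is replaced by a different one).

First demand of the output computes:
  t1 = sub(-8, 7) = -15
  t2 = sub(-8, -15) = 7
  t3 = min2(7, -15) = -15
  t4 = sub(-15, -15) = 0
  t5 = add(-15, 0) = -15

After the edit, cleaning proceeds:
  t1: a read changed (a3 -8->-7) — executes, giving -14.
  t2: a read changed (a3 -8->-7; t1 -15->-14) — executes, giving 7 — identical to its old value.
  t3: a read changed (t1 -15->-14) — executes, giving -14.
  t4: a read changed (t1 -15->-14; t3 -15->-14) — executes, giving 0 — identical to its old value.
  t5: a read changed (t3 -15->-14) — executes, giving -14.

Demanding t5 again yields -14.
5 computations run: t1, t2, t3, t4, t5.
The nodes whose values change: a3, t1, t3, t5.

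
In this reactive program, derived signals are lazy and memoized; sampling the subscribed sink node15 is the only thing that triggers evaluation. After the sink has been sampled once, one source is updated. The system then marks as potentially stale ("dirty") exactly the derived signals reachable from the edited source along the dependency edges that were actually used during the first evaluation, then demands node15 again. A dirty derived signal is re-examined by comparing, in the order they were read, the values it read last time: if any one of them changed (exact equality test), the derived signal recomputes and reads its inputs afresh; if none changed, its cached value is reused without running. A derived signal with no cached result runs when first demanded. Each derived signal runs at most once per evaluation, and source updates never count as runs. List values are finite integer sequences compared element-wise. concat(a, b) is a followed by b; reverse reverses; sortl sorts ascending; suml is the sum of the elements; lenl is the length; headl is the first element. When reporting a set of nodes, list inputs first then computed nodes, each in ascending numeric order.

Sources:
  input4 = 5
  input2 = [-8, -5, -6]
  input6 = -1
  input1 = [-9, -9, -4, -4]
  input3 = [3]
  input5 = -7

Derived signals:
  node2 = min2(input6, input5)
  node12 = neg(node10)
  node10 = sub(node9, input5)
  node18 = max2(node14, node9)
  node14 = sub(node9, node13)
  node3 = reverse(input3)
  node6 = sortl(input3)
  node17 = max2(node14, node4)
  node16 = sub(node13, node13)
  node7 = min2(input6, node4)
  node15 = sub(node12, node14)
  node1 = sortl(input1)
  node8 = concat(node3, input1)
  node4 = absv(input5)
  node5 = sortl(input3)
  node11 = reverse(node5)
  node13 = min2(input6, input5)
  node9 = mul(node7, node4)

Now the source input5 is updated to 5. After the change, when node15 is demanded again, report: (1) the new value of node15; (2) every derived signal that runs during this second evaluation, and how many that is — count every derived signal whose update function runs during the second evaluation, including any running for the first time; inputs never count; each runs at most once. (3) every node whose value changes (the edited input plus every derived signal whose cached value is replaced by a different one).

Demanding node15 again yields 14.
8 derived signals run: node4, node7, node9, node10, node12, node13, node14, node15.
The nodes whose values change: input5, node4, node9, node10, node12, node13, node14, node15.

First demand of the output computes:
  node4 = absv(-7) = 7
  node7 = min2(-1, 7) = -1
  node9 = mul(-1, 7) = -7
  node10 = sub(-7, -7) = 0
  node12 = neg(0) = 0
  node13 = min2(-1, -7) = -7
  node14 = sub(-7, -7) = 0
  node15 = sub(0, 0) = 0

After the edit, cleaning proceeds:
  node4: a read changed (input5 -7->5) — executes, giving 5.
  node7: a read changed (node4 7->5) — executes, giving -1 — identical to its old value.
  node9: a read changed (node4 7->5) — executes, giving -5.
  node10: a read changed (node9 -7->-5; input5 -7->5) — executes, giving -10.
  node12: a read changed (node10 0->-10) — executes, giving 10.
  node13: a read changed (input5 -7->5) — executes, giving -1.
  node14: a read changed (node9 -7->-5; node13 -7->-1) — executes, giving -4.
  node15: a read changed (node12 0->10; node14 0->-4) — executes, giving 14.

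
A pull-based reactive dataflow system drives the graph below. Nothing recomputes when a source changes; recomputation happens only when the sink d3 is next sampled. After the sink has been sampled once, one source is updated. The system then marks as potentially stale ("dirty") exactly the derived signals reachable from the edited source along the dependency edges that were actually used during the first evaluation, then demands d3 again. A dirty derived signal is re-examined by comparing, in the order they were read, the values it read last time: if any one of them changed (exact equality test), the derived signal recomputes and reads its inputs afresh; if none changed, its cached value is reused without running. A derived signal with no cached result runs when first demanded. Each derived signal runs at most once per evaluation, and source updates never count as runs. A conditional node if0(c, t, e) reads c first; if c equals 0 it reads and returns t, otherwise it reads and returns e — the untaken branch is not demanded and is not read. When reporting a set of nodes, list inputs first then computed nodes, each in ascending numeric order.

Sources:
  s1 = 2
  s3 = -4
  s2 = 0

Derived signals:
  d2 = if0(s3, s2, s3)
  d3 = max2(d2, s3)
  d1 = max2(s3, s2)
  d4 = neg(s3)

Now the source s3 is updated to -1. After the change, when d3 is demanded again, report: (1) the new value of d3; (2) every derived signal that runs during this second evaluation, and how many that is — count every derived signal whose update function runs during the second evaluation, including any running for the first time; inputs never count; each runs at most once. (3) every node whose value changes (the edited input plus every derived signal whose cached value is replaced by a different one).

New value of d3: -1.
Derived signals that run: d2, d3 — 2 in total.
Values that change: s3, d2, d3.

First evaluation (everything demanded from the output):
  d2 = if0(s3=-4 -> else branch s3) = -4
  d3 = max2(-4, -4) = -4

Propagation after the edit:
  d2: runs — s3 -4->-1; s3 -4->-1; result -1.
  d3: runs — d2 -4->-1; s3 -4->-1; result -1.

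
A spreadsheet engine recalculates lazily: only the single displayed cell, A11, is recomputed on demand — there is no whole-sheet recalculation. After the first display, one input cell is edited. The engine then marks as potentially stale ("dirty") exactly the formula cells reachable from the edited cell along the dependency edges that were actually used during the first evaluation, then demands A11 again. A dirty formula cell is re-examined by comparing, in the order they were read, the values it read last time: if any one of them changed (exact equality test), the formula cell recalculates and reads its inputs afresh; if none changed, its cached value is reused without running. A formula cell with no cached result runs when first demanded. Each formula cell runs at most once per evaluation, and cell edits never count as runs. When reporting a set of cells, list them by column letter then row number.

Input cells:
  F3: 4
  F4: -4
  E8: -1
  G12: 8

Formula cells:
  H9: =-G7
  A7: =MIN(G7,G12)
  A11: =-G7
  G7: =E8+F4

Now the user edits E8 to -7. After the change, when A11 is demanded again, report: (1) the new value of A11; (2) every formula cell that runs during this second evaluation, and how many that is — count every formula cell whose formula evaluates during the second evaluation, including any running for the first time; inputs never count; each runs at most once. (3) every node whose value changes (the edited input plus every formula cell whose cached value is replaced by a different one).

New value of A11: 11.
Formula cells that run: A11, G7 — 2 in total.
Values that change: A11, E8, G7.

First evaluation (everything demanded from the output):
  G7 = -1 + -4 = -5
  A11 = -(-5) = 5

Propagation after the edit:
  G7: runs — E8 -1->-7; result -11.
  A11: runs — G7 -5->-11; result 11.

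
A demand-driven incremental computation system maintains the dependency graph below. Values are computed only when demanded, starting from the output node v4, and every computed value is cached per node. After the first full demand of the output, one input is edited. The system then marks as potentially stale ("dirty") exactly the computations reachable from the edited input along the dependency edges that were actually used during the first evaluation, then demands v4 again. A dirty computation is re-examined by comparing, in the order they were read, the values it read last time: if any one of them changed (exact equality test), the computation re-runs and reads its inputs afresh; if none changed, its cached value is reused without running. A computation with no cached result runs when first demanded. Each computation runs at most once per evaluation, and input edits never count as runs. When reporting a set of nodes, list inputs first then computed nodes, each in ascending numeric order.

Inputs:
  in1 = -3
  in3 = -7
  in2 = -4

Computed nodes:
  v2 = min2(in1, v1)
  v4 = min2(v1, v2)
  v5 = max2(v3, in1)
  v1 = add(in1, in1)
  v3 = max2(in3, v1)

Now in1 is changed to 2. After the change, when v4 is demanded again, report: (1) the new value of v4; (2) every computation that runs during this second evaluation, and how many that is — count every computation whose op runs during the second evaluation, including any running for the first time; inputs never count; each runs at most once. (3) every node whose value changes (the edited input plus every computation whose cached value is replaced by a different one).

New value of v4: 2.
Computations that run: v1, v2, v4 — 3 in total.
Values that change: in1, v1, v2, v4.

First evaluation (everything demanded from the output):
  v1 = add(-3, -3) = -6
  v2 = min2(-3, -6) = -6
  v4 = min2(-6, -6) = -6

Propagation after the edit:
  v1: runs — in1 -3->2; in1 -3->2; result 4.
  v2: runs — in1 -3->2; v1 -6->4; result 2.
  v4: runs — v1 -6->4; v2 -6->2; result 2.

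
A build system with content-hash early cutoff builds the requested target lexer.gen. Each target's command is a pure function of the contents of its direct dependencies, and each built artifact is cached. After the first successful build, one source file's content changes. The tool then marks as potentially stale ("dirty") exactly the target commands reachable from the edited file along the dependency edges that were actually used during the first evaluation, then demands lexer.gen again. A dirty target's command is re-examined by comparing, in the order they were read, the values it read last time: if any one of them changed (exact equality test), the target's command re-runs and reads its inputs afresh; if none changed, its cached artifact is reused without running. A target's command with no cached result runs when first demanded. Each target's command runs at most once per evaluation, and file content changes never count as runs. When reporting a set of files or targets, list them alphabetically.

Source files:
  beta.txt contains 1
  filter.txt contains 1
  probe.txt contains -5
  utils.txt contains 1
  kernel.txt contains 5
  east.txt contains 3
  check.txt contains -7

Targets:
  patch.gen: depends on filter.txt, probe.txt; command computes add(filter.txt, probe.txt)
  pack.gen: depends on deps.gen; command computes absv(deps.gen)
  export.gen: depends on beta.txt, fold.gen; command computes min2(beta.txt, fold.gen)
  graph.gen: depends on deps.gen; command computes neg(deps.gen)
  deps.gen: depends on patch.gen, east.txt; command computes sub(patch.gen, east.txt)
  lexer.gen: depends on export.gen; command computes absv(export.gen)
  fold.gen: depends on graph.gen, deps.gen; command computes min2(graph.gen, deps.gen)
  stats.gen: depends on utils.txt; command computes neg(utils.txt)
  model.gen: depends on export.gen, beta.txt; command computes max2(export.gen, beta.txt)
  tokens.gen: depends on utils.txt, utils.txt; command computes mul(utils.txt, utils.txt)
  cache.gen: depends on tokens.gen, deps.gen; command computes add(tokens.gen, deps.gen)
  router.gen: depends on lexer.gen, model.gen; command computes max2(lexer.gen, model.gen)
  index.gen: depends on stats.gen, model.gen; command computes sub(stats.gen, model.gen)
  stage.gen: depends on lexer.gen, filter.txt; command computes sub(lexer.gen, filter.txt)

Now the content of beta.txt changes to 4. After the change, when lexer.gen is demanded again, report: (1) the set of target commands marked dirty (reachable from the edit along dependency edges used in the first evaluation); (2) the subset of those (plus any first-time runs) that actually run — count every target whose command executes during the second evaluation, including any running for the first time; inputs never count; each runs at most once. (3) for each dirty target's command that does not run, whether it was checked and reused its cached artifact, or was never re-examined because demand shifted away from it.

Marked dirty: export.gen, lexer.gen.
Target commands that run: export.gen — 1 in total.
Checked but reused from cache: lexer.gen.
Key observation: the change is absorbed at export.gen — it re-runs but produces the same value, and the output's value is unchanged.

First evaluation (everything demanded from the output):
  patch.gen = add(1, -5) = -4
  deps.gen = sub(-4, 3) = -7
  graph.gen = neg(-7) = 7
  fold.gen = min2(7, -7) = -7
  export.gen = min2(1, -7) = -7
  lexer.gen = absv(-7) = 7

Propagation after the edit:
  export.gen: runs — beta.txt 1->4; result -7 (same value as before).
  lexer.gen: checked — values it read are unchanged (export.gen unchanged); reused cached 7 without running.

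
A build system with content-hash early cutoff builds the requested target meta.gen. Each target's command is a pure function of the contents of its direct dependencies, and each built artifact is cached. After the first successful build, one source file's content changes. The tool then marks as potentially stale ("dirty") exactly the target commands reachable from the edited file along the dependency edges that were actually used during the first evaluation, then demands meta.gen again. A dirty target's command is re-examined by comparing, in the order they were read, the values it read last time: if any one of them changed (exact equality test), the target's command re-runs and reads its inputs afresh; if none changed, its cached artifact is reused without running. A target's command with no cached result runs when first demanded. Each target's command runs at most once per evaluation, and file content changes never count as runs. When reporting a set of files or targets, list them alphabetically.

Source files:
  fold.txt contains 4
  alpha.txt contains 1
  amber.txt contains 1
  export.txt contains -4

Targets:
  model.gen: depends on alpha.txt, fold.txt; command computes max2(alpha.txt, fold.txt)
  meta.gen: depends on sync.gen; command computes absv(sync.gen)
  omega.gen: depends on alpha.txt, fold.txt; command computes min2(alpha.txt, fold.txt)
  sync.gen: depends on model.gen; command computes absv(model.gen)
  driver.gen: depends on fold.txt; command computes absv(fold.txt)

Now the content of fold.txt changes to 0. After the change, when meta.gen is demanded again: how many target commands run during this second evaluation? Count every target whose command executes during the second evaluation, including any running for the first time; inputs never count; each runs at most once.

Target commands that run: meta.gen, model.gen, sync.gen — 3 in total.

First evaluation (everything demanded from the output):
  model.gen = max2(1, 4) = 4
  sync.gen = absv(4) = 4
  meta.gen = absv(4) = 4

Propagation after the edit:
  model.gen: runs — fold.txt 4->0; result 1.
  sync.gen: runs — model.gen 4->1; result 1.
  meta.gen: runs — sync.gen 4->1; result 1.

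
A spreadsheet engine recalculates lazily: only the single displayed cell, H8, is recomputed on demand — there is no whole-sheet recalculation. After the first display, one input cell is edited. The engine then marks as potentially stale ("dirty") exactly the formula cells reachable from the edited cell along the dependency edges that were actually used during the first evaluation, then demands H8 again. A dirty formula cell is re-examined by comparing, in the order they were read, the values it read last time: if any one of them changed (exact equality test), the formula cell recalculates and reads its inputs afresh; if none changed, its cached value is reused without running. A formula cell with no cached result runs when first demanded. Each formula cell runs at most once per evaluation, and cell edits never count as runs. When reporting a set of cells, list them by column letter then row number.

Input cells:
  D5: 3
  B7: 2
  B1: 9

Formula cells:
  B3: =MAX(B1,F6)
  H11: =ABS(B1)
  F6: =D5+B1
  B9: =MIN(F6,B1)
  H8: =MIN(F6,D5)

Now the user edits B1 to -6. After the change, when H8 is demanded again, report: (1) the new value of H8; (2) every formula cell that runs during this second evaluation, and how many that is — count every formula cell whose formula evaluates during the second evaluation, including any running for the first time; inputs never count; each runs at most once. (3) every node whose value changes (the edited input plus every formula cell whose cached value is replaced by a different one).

First evaluation (everything demanded from the output):
  F6 = 3 + 9 = 12
  H8 = MIN(12, 3) = 3

Propagation after the edit:
  F6: runs — B1 9->-6; result -3.
  H8: runs — F6 12->-3; result -3.

New value of H8: -3.
Formula cells that run: F6, H8 — 2 in total.
Values that change: B1, F6, H8.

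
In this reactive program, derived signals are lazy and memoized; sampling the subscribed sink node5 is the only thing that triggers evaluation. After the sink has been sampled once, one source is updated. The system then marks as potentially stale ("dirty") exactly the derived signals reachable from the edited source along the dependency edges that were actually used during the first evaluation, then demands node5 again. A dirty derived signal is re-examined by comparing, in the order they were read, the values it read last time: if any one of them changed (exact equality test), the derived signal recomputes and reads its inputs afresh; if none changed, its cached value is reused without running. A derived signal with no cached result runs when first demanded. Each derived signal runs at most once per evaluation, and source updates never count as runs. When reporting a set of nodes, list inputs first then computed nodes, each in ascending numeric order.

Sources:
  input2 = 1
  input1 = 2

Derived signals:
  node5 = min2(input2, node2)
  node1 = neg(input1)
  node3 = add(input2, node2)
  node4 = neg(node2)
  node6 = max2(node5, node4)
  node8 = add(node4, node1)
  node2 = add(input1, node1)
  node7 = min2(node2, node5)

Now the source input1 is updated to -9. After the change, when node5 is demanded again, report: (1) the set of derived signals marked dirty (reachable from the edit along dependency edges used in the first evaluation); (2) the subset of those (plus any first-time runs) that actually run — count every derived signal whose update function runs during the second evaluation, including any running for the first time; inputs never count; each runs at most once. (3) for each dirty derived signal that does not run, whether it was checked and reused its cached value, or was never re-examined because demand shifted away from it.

First demand of the output computes:
  node1 = neg(2) = -2
  node2 = add(2, -2) = 0
  node5 = min2(1, 0) = 0

After the edit, cleaning proceeds:
  node1: a read changed (input1 2->-9) — executes, giving 9.
  node2: a read changed (input1 2->-9; node1 -2->9) — executes, giving 0 — identical to its old value.
  node5: dirty, but its reads are unchanged (input2 unchanged, node2 unchanged); cached 0 stands.

Note the absorption at node2: it re-runs yet its value is the same, leaving the output's value untouched.

The edit dirties: node1, node2, node5.
2 derived signals run: node1, node2.
Cache hits after checking: node5.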